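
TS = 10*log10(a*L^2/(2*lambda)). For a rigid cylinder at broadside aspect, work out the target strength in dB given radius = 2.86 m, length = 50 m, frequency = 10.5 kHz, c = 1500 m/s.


lambda = 1500/10500 = 0.14286 m
TS = 10*log10(2.86*50^2/(2*0.14286)) = 43.98

43.98 dB


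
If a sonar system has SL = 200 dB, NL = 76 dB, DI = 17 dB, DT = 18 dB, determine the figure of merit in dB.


FOM = SL - NL + DI - DT = 200 - 76 + 17 - 18 = 123

123 dB


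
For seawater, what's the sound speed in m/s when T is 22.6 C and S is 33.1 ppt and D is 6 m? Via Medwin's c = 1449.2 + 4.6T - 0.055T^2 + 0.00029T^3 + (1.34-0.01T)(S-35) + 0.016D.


c = 1449.2 + 4.6*22.6 - 0.055*22.6^2 + 0.00029*22.6^3 + (1.34 - 0.01*22.6)*(33.1 - 35) + 0.016*6 = 1526.4

1526.4 m/s


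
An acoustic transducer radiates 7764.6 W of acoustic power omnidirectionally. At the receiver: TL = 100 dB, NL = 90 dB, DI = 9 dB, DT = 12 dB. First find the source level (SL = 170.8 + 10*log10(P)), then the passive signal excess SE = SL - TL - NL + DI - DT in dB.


Step 1: SL = 170.8 + 10*log10(7764.6) = 209.7 dB
Step 2: SE = SL - TL - NL + DI - DT = 209.7 - 100 - 90 + 9 - 12 = 16.7

16.7 dB


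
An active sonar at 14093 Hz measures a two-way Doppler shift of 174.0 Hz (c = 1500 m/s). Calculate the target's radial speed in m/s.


From fd = 2*f*v/c, v = c*fd/(2*f) = 1500 * 174.0 / (2*14093) = 9.26

9.26 m/s


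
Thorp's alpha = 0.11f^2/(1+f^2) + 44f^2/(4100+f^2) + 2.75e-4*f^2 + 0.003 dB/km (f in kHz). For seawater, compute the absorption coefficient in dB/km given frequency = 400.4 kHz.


f^2 = 160320.16
alpha = 0.11*160320.16/(1+160320.16) + 44*160320.16/(4100+160320.16) + 2.75e-4*160320.16 + 0.003 = 87.104

87.104 dB/km


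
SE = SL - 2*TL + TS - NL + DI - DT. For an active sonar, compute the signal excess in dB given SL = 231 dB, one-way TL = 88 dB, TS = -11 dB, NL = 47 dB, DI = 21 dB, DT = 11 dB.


SE = SL - 2*TL + TS - NL + DI - DT = 231 - 2*88 + (-11) - 47 + 21 - 11 = 7

7 dB


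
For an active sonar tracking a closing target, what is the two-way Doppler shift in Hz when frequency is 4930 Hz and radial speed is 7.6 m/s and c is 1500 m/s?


49.96 Hz


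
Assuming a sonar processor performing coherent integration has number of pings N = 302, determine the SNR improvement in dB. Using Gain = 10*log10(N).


24.8 dB


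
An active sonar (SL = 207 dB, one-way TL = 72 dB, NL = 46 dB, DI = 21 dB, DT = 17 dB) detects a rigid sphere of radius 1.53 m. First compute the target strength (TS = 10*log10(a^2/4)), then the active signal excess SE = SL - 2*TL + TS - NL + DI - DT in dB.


Step 1: TS = 10*log10(1.53^2/4) = -2.33 dB
Step 2: SE = SL - 2*TL + TS - NL + DI - DT = 207 - 2*72 + (-2.33) - 46 + 21 - 17 = 18.67

18.67 dB


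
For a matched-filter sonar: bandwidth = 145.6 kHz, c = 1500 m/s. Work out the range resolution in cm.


dR = c/(2*BW) = 1500 / (2 * 145.6e3) = 0.0052 m = 0.52 cm

0.52 cm


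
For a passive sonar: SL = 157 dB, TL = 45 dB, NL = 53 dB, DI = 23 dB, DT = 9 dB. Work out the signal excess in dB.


SE = SL - TL - NL + DI - DT = 157 - 45 - 53 + 23 - 9 = 73

73 dB


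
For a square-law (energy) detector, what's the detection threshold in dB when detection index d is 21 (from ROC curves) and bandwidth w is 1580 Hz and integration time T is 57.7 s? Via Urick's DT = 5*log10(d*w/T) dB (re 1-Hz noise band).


DT = 5*log10(d*w/T) = 5*log10(21 * 1580 / 57.7) = 5*log10(575.04) = 13.8

13.8 dB


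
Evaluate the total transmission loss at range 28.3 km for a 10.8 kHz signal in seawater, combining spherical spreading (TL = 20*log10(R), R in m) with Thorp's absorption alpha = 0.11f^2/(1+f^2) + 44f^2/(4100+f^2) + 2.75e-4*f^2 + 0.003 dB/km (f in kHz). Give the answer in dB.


Step 1 (Thorp): alpha = 0.11*116.64/(1+116.64) + 44*116.64/(4100+116.64) + 2.75e-4*116.64 + 0.003 = 1.3613 dB/km
Step 2: TL_spread = 20*log10(28300) = 89.04 dB
Step 3: TL_abs = alpha*R = 1.3613 * 28.3 = 38.52 dB
Step 4: TL_total = 89.04 + 38.52 = 127.56

127.56 dB


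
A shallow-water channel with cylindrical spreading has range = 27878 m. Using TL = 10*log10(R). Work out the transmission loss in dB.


TL = 10*log10(27878) = 44.45

44.45 dB


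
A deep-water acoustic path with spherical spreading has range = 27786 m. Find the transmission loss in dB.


88.88 dB


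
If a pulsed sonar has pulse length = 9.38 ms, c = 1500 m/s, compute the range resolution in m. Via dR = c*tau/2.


7.035 m


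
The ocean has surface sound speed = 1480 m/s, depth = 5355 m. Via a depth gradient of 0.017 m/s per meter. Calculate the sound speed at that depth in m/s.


c = 1480 + 0.017 * 5355 = 1571.035

1571.035 m/s


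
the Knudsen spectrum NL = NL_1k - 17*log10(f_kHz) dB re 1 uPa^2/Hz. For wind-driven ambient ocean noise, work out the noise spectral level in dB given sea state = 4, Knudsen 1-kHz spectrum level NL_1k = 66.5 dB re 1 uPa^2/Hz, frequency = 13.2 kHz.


NL = NL_1k - 17*log10(f_kHz) = 66.5 - 17*log10(13.2) = 66.5 - (19.05) = 47.45

47.45 dB


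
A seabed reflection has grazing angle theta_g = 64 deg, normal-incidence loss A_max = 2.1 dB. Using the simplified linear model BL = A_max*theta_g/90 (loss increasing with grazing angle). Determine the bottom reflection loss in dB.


BL = A_max * theta_g / 90 = 2.1 * 64 / 90 = 1.49

1.49 dB


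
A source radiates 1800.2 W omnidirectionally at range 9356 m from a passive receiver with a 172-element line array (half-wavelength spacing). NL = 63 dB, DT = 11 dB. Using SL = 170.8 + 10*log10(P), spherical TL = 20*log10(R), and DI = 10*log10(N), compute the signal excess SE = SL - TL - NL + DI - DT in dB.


Step 1: SL = 170.8 + 10*log10(1800.2) = 203.35 dB
Step 2: TL = 20*log10(9356) = 79.42 dB
Step 3: DI = 10*log10(172) = 22.36 dB
Step 4: SE = SL - TL - NL + DI - DT = 203.35 - 79.42 - 63 + 22.36 - 11 = 72.29

72.29 dB


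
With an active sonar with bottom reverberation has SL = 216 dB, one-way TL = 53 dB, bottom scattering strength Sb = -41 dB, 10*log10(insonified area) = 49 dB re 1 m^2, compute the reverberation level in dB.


RL = SL - 2*TL + Sb + 10*log10(A) = 216 - 2*53 + (-41) + 49 = 118

118 dB


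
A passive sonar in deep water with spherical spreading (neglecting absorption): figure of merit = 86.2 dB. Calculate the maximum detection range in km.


At max range FOM = TL, so 20*log10(R) = 86.2
R = 10^(86.2/20) = 20417.38 m = 20.42 km

20.42 km


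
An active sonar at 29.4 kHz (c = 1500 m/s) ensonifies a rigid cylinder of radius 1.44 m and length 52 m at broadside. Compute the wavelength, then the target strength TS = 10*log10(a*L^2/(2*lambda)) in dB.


Step 1: lambda = c/f = 1500/29400 = 0.05102 m
Step 2: TS = 10*log10(a*L^2/(2*lambda)) = 10*log10(1.44*52^2/(2*0.05102)) = 45.82

45.82 dB


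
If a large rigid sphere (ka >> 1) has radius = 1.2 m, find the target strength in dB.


-4.44 dB


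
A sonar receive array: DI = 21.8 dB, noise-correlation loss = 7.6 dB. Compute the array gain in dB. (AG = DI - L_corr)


14.2 dB


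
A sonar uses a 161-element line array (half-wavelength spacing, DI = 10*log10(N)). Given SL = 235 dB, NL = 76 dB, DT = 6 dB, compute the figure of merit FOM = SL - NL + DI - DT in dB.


Step 1: DI = 10*log10(161) = 22.07 dB
Step 2: FOM = SL - NL + DI - DT = 235 - 76 + 22.07 - 6 = 175.07

175.07 dB


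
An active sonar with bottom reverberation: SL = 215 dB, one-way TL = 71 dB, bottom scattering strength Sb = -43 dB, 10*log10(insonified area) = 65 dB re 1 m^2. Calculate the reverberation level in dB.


95 dB


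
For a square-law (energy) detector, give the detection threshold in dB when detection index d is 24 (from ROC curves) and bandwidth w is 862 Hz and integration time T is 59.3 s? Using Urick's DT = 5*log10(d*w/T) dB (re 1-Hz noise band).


DT = 5*log10(d*w/T) = 5*log10(24 * 862 / 59.3) = 5*log10(348.87) = 12.71

12.71 dB


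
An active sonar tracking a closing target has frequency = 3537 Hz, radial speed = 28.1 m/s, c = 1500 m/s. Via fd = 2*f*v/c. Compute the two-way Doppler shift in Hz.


fd = 2*f*v/c = 2 * 3537 * 28.1 / 1500 = 132.52

132.52 Hz


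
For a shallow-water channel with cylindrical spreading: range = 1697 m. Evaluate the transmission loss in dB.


32.3 dB


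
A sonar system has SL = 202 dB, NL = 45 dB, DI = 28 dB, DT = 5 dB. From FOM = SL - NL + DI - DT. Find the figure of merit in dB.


FOM = SL - NL + DI - DT = 202 - 45 + 28 - 5 = 180

180 dB


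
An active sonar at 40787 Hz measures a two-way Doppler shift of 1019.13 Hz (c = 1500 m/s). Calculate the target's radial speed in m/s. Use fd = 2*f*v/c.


From fd = 2*f*v/c, v = c*fd/(2*f) = 1500 * 1019.13 / (2*40787) = 18.74

18.74 m/s


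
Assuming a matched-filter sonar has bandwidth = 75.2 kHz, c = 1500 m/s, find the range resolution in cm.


1.0 cm


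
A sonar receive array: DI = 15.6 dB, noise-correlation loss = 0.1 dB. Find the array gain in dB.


AG = DI - L_corr = 15.6 - 0.1 = 15.5

15.5 dB


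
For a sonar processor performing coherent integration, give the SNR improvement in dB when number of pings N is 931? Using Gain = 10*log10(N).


Gain = 10*log10(931) = 29.69

29.69 dB


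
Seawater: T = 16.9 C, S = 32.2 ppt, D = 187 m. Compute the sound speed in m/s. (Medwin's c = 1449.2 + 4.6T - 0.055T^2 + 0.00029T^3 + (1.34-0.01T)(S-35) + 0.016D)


1512.34 m/s


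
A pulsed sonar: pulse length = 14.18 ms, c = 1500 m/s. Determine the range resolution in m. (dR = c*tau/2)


dR = c*tau/2 = 1500 * 14.18e-3 / 2 = 10.635

10.635 m


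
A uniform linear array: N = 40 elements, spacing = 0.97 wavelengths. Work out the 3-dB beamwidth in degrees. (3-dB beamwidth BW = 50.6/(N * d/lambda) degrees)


1.3 deg


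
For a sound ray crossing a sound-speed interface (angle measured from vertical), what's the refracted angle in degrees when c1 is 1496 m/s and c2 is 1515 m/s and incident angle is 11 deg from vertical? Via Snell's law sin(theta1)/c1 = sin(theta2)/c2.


11.14 deg


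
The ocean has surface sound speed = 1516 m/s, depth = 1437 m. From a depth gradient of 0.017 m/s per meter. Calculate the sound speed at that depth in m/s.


1540.429 m/s


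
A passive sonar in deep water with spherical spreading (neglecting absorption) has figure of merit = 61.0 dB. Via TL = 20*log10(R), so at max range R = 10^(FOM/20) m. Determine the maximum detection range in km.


1.12 km


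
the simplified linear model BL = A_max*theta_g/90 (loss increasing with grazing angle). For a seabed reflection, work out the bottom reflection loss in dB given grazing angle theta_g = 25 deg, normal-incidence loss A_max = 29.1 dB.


BL = A_max * theta_g / 90 = 29.1 * 25 / 90 = 8.08

8.08 dB


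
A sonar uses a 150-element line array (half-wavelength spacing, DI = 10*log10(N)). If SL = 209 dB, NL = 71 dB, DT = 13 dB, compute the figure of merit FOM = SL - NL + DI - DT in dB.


146.76 dB


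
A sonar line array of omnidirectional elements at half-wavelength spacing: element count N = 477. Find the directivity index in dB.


DI = 10*log10(477) = 26.79

26.79 dB


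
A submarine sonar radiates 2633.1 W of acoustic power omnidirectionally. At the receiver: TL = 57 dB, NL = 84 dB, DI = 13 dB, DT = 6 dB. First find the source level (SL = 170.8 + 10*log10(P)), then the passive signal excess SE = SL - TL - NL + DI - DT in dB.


Step 1: SL = 170.8 + 10*log10(2633.1) = 205.0 dB
Step 2: SE = SL - TL - NL + DI - DT = 205.0 - 57 - 84 + 13 - 6 = 71.0

71.0 dB


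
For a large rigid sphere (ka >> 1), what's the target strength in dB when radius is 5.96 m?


TS = 10*log10(5.96^2 / 4) = 10*log10(8.8804) = 9.48

9.48 dB


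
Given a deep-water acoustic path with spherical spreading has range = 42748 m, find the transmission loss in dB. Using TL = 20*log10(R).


TL = 20*log10(42748) = 92.62

92.62 dB


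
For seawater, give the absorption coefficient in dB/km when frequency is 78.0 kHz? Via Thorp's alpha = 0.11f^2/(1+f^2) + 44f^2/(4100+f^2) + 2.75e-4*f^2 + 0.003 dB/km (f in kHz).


f^2 = 6084.0
alpha = 0.11*6084.0/(1+6084.0) + 44*6084.0/(4100+6084.0) + 2.75e-4*6084.0 + 0.003 = 28.072

28.072 dB/km


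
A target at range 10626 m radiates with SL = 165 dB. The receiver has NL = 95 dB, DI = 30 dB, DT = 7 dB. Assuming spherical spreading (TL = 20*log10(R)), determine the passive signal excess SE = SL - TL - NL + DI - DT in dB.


Step 1: TL = 20*log10(10626) = 80.53 dB
Step 2: SE = 165 - 80.53 - 95 + 30 - 7 = 12.47

12.47 dB


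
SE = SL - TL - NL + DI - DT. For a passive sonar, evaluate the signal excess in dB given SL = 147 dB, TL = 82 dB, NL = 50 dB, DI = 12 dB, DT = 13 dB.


14 dB


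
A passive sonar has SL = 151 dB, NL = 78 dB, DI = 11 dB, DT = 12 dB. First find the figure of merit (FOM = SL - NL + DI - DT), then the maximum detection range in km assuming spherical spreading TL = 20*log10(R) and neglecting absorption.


Step 1: FOM = SL - NL + DI - DT = 151 - 78 + 11 - 12 = 72 dB
Step 2: at max range FOM = TL = 20*log10(R), so R = 10^(72/20) = 3981.07 m = 3.98 km

3.98 km


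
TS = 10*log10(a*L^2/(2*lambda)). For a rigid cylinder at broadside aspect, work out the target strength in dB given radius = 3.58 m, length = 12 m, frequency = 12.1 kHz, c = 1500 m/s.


lambda = 1500/12100 = 0.12397 m
TS = 10*log10(3.58*12^2/(2*0.12397)) = 33.18

33.18 dB


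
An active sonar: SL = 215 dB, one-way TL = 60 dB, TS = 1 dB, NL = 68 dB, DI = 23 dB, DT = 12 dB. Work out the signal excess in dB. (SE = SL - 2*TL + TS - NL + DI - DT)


39 dB


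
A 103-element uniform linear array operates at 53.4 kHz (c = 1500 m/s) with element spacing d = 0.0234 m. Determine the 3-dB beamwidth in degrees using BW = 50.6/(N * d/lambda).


Step 1: lambda = 1500/53400 = 0.02809 m
Step 2: d/lambda = 0.0234/0.02809 = 0.833
Step 3: BW = 50.6/(N * d/lambda) = 50.6/(103 * 0.833) = 0.59

0.59 deg


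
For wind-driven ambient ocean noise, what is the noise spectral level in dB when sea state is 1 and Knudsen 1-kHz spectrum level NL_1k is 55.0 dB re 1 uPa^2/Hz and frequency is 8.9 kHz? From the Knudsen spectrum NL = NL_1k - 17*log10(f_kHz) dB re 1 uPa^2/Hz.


NL = NL_1k - 17*log10(f_kHz) = 55.0 - 17*log10(8.9) = 55.0 - (16.14) = 38.86

38.86 dB


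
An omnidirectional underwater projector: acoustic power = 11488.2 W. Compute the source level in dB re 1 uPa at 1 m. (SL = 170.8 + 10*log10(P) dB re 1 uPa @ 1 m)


SL = 170.8 + 10*log10(11488.2) = 170.8 + 40.6 = 211.4

211.4 dB


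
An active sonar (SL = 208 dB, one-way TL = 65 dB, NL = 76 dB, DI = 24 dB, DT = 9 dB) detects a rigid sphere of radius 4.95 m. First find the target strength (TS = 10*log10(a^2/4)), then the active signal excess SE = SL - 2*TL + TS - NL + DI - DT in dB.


Step 1: TS = 10*log10(4.95^2/4) = 7.87 dB
Step 2: SE = SL - 2*TL + TS - NL + DI - DT = 208 - 2*65 + (7.87) - 76 + 24 - 9 = 24.87

24.87 dB


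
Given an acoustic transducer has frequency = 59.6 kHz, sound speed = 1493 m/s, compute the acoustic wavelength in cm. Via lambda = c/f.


2.51 cm


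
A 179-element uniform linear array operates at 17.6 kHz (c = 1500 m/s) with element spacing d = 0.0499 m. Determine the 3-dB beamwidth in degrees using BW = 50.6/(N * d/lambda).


Step 1: lambda = 1500/17600 = 0.08523 m
Step 2: d/lambda = 0.0499/0.08523 = 0.5855
Step 3: BW = 50.6/(N * d/lambda) = 50.6/(179 * 0.5855) = 0.48

0.48 deg


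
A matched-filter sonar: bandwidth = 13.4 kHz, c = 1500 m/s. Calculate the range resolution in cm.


dR = c/(2*BW) = 1500 / (2 * 13.4e3) = 0.056 m = 5.6 cm

5.6 cm


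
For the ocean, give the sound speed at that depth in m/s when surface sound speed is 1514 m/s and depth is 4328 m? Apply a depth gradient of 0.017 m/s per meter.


c = 1514 + 0.017 * 4328 = 1587.576

1587.576 m/s


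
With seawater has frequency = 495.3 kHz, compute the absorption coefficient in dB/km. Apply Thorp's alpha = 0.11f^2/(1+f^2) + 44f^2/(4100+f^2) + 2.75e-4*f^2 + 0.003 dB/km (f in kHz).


110.853 dB/km


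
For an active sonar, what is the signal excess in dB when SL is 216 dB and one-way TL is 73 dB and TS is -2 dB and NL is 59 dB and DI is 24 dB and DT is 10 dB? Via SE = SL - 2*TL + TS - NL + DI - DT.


SE = SL - 2*TL + TS - NL + DI - DT = 216 - 2*73 + (-2) - 59 + 24 - 10 = 23

23 dB


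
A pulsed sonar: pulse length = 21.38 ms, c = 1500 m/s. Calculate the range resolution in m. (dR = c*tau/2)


16.035 m


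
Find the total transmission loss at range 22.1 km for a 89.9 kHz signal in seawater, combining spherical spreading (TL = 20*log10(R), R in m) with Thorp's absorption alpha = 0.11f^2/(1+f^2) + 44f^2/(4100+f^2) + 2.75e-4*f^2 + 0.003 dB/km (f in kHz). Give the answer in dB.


Step 1 (Thorp): alpha = 0.11*8082.01/(1+8082.01) + 44*8082.01/(4100+8082.01) + 2.75e-4*8082.01 + 0.003 = 31.5268 dB/km
Step 2: TL_spread = 20*log10(22100) = 86.89 dB
Step 3: TL_abs = alpha*R = 31.5268 * 22.1 = 696.74 dB
Step 4: TL_total = 86.89 + 696.74 = 783.63

783.63 dB


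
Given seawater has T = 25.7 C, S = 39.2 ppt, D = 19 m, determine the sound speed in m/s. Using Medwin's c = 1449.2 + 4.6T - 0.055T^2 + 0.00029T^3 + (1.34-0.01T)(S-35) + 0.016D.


c = 1449.2 + 4.6*25.7 - 0.055*25.7^2 + 0.00029*25.7^3 + (1.34 - 0.01*25.7)*(39.2 - 35) + 0.016*19 = 1540.87

1540.87 m/s


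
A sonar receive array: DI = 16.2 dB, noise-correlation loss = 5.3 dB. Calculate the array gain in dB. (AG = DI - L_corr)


AG = DI - L_corr = 16.2 - 5.3 = 10.9

10.9 dB


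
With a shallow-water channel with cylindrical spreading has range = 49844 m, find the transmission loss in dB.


46.98 dB


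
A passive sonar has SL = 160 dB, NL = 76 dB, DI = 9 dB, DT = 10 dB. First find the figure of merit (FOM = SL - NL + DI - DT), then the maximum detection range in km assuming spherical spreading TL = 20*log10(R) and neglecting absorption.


Step 1: FOM = SL - NL + DI - DT = 160 - 76 + 9 - 10 = 83 dB
Step 2: at max range FOM = TL = 20*log10(R), so R = 10^(83/20) = 14125.38 m = 14.13 km

14.13 km


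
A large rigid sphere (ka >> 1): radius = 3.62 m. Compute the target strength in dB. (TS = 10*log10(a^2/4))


5.15 dB


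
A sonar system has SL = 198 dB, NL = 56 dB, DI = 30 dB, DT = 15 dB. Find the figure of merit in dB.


FOM = SL - NL + DI - DT = 198 - 56 + 30 - 15 = 157

157 dB


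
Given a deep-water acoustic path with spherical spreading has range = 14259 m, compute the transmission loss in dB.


TL = 20*log10(14259) = 83.08

83.08 dB


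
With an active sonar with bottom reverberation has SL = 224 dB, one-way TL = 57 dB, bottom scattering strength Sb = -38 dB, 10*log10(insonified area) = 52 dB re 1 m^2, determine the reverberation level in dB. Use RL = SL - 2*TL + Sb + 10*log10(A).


RL = SL - 2*TL + Sb + 10*log10(A) = 224 - 2*57 + (-38) + 52 = 124

124 dB


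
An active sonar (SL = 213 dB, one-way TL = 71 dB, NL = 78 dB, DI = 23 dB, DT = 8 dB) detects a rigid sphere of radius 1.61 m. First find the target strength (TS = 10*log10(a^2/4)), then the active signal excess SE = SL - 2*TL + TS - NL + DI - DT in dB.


Step 1: TS = 10*log10(1.61^2/4) = -1.88 dB
Step 2: SE = SL - 2*TL + TS - NL + DI - DT = 213 - 2*71 + (-1.88) - 78 + 23 - 8 = 6.12

6.12 dB


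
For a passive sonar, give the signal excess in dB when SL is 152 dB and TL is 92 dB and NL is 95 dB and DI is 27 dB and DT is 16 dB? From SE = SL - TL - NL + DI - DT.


-24 dB


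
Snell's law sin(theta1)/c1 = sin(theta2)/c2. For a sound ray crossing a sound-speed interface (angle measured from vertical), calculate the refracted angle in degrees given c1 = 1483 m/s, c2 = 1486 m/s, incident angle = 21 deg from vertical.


21.04 deg


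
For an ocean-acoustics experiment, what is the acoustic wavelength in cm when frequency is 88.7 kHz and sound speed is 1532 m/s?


lambda = c/f = 1532 / 88700 = 0.0173 m = 1.73 cm

1.73 cm


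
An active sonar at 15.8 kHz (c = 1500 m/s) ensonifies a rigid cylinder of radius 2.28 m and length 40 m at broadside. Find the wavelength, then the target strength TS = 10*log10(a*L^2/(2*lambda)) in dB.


Step 1: lambda = c/f = 1500/15800 = 0.09494 m
Step 2: TS = 10*log10(a*L^2/(2*lambda)) = 10*log10(2.28*40^2/(2*0.09494)) = 42.84

42.84 dB


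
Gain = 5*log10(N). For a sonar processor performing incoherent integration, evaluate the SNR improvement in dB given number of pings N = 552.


Gain = 5*log10(552) = 13.71

13.71 dB


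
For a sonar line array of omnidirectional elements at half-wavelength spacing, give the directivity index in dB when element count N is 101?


DI = 10*log10(101) = 20.04

20.04 dB


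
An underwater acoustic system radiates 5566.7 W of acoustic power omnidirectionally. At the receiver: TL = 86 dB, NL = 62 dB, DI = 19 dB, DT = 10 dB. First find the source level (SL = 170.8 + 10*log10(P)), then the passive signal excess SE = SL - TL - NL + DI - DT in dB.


Step 1: SL = 170.8 + 10*log10(5566.7) = 208.26 dB
Step 2: SE = SL - TL - NL + DI - DT = 208.26 - 86 - 62 + 19 - 10 = 69.26

69.26 dB


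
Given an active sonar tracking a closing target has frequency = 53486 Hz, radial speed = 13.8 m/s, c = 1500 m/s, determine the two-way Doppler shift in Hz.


984.14 Hz


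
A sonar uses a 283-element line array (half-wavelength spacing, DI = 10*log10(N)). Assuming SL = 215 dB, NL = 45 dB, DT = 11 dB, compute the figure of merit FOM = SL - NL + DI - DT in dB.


183.52 dB


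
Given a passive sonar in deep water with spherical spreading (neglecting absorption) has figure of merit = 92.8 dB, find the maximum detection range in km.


43.65 km


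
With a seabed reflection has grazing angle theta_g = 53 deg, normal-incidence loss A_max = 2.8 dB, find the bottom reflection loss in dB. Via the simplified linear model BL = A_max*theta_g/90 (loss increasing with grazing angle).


1.65 dB


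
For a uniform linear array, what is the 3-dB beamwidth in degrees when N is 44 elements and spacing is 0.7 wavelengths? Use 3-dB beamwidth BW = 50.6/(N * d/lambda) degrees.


BW = 50.6 / (44 * 0.7) = 50.6 / 30.8 = 1.64

1.64 deg


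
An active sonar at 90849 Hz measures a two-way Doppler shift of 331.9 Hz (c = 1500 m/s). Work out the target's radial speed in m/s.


From fd = 2*f*v/c, v = c*fd/(2*f) = 1500 * 331.9 / (2*90849) = 2.74

2.74 m/s


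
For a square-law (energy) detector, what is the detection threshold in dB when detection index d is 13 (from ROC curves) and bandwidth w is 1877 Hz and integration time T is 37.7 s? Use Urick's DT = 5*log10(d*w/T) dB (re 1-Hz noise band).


DT = 5*log10(d*w/T) = 5*log10(13 * 1877 / 37.7) = 5*log10(647.24) = 14.06

14.06 dB


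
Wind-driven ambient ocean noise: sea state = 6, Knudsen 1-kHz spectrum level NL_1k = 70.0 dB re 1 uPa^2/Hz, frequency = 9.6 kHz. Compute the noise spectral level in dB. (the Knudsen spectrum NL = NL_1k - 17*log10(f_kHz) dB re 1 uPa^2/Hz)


NL = NL_1k - 17*log10(f_kHz) = 70.0 - 17*log10(9.6) = 70.0 - (16.7) = 53.3

53.3 dB


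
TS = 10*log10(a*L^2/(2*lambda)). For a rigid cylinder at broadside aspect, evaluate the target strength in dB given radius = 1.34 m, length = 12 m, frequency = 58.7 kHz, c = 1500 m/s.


lambda = 1500/58700 = 0.02555 m
TS = 10*log10(1.34*12^2/(2*0.02555)) = 35.77

35.77 dB


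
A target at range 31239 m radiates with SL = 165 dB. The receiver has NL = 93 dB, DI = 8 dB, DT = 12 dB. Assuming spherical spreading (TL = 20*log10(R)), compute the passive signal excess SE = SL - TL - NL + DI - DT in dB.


Step 1: TL = 20*log10(31239) = 89.89 dB
Step 2: SE = 165 - 89.89 - 93 + 8 - 12 = -21.89

-21.89 dB


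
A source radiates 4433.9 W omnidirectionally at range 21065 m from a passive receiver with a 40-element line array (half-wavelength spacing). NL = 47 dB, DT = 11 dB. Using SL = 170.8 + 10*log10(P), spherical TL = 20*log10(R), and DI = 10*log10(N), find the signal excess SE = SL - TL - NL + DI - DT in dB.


Step 1: SL = 170.8 + 10*log10(4433.9) = 207.27 dB
Step 2: TL = 20*log10(21065) = 86.47 dB
Step 3: DI = 10*log10(40) = 16.02 dB
Step 4: SE = SL - TL - NL + DI - DT = 207.27 - 86.47 - 47 + 16.02 - 11 = 78.82

78.82 dB


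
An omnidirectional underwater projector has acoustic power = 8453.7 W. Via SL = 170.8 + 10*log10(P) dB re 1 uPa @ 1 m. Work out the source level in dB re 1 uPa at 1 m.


210.07 dB


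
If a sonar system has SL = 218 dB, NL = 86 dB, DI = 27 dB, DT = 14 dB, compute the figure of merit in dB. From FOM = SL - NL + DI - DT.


145 dB


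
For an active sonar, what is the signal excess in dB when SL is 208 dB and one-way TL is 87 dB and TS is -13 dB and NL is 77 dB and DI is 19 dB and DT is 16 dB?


SE = SL - 2*TL + TS - NL + DI - DT = 208 - 2*87 + (-13) - 77 + 19 - 16 = -53

-53 dB


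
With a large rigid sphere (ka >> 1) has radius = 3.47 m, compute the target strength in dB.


4.79 dB


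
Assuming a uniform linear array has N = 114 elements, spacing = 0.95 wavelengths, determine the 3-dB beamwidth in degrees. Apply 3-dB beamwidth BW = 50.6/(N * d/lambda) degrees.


BW = 50.6 / (114 * 0.95) = 50.6 / 108.3 = 0.47

0.47 deg


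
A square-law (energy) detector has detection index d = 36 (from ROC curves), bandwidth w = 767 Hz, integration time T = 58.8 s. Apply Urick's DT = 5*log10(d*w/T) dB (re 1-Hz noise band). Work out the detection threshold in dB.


DT = 5*log10(d*w/T) = 5*log10(36 * 767 / 58.8) = 5*log10(469.59) = 13.36

13.36 dB


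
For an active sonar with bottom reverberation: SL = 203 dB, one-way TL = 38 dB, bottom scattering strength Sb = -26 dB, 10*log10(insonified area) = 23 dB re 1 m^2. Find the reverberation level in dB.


RL = SL - 2*TL + Sb + 10*log10(A) = 203 - 2*38 + (-26) + 23 = 124

124 dB


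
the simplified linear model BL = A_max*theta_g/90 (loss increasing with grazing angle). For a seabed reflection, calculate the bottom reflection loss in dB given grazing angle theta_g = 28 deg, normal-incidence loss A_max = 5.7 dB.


BL = A_max * theta_g / 90 = 5.7 * 28 / 90 = 1.77

1.77 dB


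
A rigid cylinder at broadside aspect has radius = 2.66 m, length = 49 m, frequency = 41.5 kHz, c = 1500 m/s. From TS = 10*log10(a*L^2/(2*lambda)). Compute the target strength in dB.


lambda = 1500/41500 = 0.03614 m
TS = 10*log10(2.66*49^2/(2*0.03614)) = 49.46

49.46 dB


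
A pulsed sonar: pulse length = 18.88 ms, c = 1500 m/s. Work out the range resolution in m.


dR = c*tau/2 = 1500 * 18.88e-3 / 2 = 14.16

14.16 m


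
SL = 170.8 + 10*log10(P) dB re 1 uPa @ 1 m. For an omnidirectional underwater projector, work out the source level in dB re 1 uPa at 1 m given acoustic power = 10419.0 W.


210.98 dB


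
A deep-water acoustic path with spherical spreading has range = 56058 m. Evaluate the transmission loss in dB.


94.97 dB


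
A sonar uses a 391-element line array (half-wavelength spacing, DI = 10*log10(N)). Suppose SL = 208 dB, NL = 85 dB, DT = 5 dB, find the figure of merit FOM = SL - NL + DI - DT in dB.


143.92 dB


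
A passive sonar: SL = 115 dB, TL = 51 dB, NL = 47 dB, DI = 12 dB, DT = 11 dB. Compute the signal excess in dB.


SE = SL - TL - NL + DI - DT = 115 - 51 - 47 + 12 - 11 = 18

18 dB


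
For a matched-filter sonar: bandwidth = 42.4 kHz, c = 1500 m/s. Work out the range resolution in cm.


dR = c/(2*BW) = 1500 / (2 * 42.4e3) = 0.0177 m = 1.77 cm

1.77 cm


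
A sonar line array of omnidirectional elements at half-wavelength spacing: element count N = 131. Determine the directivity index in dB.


DI = 10*log10(131) = 21.17

21.17 dB


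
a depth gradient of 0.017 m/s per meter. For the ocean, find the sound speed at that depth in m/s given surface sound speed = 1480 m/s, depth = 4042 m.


c = 1480 + 0.017 * 4042 = 1548.714

1548.714 m/s


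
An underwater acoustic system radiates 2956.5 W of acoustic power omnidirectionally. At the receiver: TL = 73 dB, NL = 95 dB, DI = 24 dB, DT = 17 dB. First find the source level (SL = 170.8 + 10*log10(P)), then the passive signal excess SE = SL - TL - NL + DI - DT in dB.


Step 1: SL = 170.8 + 10*log10(2956.5) = 205.51 dB
Step 2: SE = SL - TL - NL + DI - DT = 205.51 - 73 - 95 + 24 - 17 = 44.51

44.51 dB


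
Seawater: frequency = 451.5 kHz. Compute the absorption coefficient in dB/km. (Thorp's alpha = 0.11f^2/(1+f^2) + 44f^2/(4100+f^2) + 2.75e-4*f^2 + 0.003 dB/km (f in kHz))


99.305 dB/km


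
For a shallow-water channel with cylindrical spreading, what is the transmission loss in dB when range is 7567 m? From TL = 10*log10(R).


TL = 10*log10(7567) = 38.79

38.79 dB


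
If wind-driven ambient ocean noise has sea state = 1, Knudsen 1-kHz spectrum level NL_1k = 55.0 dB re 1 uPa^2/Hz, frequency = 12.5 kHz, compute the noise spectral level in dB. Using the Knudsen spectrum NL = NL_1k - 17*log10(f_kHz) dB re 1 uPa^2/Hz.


NL = NL_1k - 17*log10(f_kHz) = 55.0 - 17*log10(12.5) = 55.0 - (18.65) = 36.35

36.35 dB


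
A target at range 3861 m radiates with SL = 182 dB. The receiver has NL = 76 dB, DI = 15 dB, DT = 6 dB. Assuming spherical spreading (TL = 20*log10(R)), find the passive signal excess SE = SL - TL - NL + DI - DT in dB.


Step 1: TL = 20*log10(3861) = 71.73 dB
Step 2: SE = 182 - 71.73 - 76 + 15 - 6 = 43.27

43.27 dB


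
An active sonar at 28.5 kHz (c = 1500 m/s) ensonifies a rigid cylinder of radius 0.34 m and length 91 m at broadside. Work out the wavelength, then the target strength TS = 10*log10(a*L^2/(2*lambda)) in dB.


Step 1: lambda = c/f = 1500/28500 = 0.05263 m
Step 2: TS = 10*log10(a*L^2/(2*lambda)) = 10*log10(0.34*91^2/(2*0.05263)) = 44.27

44.27 dB


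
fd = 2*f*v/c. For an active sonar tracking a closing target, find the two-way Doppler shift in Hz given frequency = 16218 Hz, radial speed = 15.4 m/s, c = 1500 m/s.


fd = 2*f*v/c = 2 * 16218 * 15.4 / 1500 = 333.01

333.01 Hz


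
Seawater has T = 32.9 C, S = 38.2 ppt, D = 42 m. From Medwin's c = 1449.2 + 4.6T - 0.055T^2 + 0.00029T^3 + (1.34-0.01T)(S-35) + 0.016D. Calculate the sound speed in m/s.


1555.24 m/s


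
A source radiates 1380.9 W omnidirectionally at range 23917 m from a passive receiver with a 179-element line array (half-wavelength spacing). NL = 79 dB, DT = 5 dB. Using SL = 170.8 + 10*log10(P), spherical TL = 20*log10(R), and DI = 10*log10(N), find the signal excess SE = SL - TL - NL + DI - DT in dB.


53.16 dB


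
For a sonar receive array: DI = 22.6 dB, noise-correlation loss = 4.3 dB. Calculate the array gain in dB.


AG = DI - L_corr = 22.6 - 4.3 = 18.3

18.3 dB


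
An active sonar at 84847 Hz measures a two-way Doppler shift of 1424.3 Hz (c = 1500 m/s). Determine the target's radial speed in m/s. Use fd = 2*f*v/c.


12.59 m/s


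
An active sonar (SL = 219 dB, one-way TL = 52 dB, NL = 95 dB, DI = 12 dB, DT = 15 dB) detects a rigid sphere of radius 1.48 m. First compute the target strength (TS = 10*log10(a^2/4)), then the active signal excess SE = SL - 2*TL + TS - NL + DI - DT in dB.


Step 1: TS = 10*log10(1.48^2/4) = -2.62 dB
Step 2: SE = SL - 2*TL + TS - NL + DI - DT = 219 - 2*52 + (-2.62) - 95 + 12 - 15 = 14.38

14.38 dB


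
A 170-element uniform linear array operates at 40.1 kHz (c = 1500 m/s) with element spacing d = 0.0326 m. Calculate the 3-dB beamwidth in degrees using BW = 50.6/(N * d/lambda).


0.34 deg


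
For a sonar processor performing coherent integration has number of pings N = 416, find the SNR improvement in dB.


26.19 dB


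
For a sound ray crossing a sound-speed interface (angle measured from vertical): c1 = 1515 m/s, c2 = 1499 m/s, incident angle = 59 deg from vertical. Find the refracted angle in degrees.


sin(theta2) = (c2/c1)*sin(theta1) = (1499/1515)*sin(59 deg) = 0.84811
theta2 = arcsin(0.84811) = 58.01

58.01 deg


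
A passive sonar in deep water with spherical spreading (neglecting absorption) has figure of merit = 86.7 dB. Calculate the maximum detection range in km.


21.63 km


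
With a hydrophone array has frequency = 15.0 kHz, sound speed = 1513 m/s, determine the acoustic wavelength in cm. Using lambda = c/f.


lambda = c/f = 1513 / 15000 = 0.1009 m = 10.09 cm

10.09 cm


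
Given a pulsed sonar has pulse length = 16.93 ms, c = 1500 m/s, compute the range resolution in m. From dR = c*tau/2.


dR = c*tau/2 = 1500 * 16.93e-3 / 2 = 12.6975

12.6975 m


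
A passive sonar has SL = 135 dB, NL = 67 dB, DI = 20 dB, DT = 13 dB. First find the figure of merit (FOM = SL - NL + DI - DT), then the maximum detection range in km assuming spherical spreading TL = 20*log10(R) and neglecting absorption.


Step 1: FOM = SL - NL + DI - DT = 135 - 67 + 20 - 13 = 75 dB
Step 2: at max range FOM = TL = 20*log10(R), so R = 10^(75/20) = 5623.41 m = 5.62 km

5.62 km


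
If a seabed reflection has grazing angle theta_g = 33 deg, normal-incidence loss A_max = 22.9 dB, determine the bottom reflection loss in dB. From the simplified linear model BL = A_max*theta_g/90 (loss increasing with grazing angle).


8.4 dB


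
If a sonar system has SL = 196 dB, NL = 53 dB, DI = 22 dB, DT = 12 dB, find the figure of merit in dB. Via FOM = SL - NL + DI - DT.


153 dB


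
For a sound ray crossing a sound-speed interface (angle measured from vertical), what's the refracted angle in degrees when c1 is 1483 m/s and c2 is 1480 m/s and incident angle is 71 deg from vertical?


sin(theta2) = (c2/c1)*sin(theta1) = (1480/1483)*sin(71 deg) = 0.94361
theta2 = arcsin(0.94361) = 70.67

70.67 deg


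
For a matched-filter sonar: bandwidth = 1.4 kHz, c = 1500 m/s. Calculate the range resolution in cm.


dR = c/(2*BW) = 1500 / (2 * 1.4e3) = 0.5357 m = 53.57 cm

53.57 cm


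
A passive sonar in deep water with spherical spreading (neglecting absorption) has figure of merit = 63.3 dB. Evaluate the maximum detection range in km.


1.46 km


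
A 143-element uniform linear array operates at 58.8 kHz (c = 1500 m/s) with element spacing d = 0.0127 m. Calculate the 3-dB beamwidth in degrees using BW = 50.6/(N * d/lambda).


Step 1: lambda = 1500/58800 = 0.02551 m
Step 2: d/lambda = 0.0127/0.02551 = 0.4978
Step 3: BW = 50.6/(N * d/lambda) = 50.6/(143 * 0.4978) = 0.71

0.71 deg


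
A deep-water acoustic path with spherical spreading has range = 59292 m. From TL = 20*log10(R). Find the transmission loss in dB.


95.46 dB


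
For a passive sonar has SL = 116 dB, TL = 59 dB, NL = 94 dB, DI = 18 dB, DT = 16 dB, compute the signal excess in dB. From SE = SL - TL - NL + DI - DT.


SE = SL - TL - NL + DI - DT = 116 - 59 - 94 + 18 - 16 = -35

-35 dB


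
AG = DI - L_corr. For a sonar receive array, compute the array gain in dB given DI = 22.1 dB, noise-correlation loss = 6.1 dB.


16.0 dB


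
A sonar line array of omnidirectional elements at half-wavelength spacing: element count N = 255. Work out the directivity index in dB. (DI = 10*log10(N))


24.07 dB


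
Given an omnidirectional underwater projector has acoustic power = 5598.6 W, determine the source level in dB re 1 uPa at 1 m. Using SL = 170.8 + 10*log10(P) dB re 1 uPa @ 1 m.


208.28 dB


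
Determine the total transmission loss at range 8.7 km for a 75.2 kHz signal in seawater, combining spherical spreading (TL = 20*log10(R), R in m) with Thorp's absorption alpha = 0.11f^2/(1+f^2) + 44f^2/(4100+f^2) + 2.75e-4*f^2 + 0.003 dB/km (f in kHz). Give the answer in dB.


Step 1 (Thorp): alpha = 0.11*5655.04/(1+5655.04) + 44*5655.04/(4100+5655.04) + 2.75e-4*5655.04 + 0.003 = 27.1751 dB/km
Step 2: TL_spread = 20*log10(8700) = 78.79 dB
Step 3: TL_abs = alpha*R = 27.1751 * 8.7 = 236.42 dB
Step 4: TL_total = 78.79 + 236.42 = 315.21

315.21 dB


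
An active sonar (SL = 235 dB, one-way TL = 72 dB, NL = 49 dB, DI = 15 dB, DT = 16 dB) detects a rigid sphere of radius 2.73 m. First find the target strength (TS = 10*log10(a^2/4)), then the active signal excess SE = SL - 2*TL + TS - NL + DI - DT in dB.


Step 1: TS = 10*log10(2.73^2/4) = 2.7 dB
Step 2: SE = SL - 2*TL + TS - NL + DI - DT = 235 - 2*72 + (2.7) - 49 + 15 - 16 = 43.7

43.7 dB


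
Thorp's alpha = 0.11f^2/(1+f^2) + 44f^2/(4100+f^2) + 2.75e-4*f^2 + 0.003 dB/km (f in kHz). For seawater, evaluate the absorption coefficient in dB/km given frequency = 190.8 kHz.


f^2 = 36404.64
alpha = 0.11*36404.64/(1+36404.64) + 44*36404.64/(4100+36404.64) + 2.75e-4*36404.64 + 0.003 = 49.67

49.67 dB/km


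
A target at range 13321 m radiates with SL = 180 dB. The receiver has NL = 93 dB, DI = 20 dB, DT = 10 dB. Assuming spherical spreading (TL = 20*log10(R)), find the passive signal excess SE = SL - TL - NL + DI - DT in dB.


14.51 dB


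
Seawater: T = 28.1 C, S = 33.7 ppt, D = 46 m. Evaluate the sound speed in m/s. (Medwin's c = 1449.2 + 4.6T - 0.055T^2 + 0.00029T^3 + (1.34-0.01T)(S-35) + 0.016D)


c = 1449.2 + 4.6*28.1 - 0.055*28.1^2 + 0.00029*28.1^3 + (1.34 - 0.01*28.1)*(33.7 - 35) + 0.016*46 = 1540.83

1540.83 m/s


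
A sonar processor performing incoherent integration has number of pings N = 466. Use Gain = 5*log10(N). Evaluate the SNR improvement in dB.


Gain = 5*log10(466) = 13.34

13.34 dB


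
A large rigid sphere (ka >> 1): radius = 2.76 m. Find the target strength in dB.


2.8 dB


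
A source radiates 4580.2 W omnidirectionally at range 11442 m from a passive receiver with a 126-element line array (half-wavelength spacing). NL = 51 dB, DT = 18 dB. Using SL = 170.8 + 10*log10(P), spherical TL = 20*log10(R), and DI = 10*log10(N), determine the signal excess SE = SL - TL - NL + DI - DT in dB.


78.24 dB


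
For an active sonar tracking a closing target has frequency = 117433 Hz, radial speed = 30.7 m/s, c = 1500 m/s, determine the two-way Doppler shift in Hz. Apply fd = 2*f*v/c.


fd = 2*f*v/c = 2 * 117433 * 30.7 / 1500 = 4806.92

4806.92 Hz


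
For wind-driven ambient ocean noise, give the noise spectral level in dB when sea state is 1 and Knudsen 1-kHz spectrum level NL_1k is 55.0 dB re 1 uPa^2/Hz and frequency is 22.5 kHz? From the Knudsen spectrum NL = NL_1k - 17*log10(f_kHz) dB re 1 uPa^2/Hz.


32.01 dB


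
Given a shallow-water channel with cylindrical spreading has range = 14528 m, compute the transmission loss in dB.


TL = 10*log10(14528) = 41.62

41.62 dB


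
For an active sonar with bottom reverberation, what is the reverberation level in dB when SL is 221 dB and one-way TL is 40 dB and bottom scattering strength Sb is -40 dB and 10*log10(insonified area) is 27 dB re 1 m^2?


RL = SL - 2*TL + Sb + 10*log10(A) = 221 - 2*40 + (-40) + 27 = 128

128 dB


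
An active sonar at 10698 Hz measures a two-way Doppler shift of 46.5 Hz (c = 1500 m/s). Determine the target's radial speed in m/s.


3.26 m/s


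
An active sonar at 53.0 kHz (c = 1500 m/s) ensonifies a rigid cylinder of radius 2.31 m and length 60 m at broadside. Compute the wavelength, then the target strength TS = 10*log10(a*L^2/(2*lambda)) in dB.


Step 1: lambda = c/f = 1500/53000 = 0.0283 m
Step 2: TS = 10*log10(a*L^2/(2*lambda)) = 10*log10(2.31*60^2/(2*0.0283)) = 51.67

51.67 dB


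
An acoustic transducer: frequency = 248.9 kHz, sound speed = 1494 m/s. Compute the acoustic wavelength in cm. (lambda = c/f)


lambda = c/f = 1494 / 248900 = 0.006 m = 0.6 cm

0.6 cm


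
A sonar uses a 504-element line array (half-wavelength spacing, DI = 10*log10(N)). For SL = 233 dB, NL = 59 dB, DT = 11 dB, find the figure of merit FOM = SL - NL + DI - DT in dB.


Step 1: DI = 10*log10(504) = 27.02 dB
Step 2: FOM = SL - NL + DI - DT = 233 - 59 + 27.02 - 11 = 190.02

190.02 dB


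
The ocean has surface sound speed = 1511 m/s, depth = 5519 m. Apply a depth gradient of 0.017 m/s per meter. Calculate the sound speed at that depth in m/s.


c = 1511 + 0.017 * 5519 = 1604.823

1604.823 m/s


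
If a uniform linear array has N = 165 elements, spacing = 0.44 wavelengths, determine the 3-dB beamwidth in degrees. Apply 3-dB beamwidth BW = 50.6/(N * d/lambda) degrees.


BW = 50.6 / (165 * 0.44) = 50.6 / 72.6 = 0.7

0.7 deg
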